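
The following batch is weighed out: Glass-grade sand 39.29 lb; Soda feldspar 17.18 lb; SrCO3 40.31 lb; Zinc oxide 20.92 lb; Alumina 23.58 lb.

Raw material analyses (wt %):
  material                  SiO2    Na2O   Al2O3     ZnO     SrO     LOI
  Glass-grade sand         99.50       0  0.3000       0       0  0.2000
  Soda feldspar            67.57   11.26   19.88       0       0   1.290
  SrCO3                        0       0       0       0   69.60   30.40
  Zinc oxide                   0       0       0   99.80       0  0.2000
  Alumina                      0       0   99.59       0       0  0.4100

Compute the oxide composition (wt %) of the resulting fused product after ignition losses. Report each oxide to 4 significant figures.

Glass mass = 128.6 lb (batch 141.3 − LOI 12.69).
Composition: SiO2 39.43%, Na2O 1.504%, Al2O3 21.01%, ZnO 16.24%, SrO 21.82%

Working values appear rounded off to 4 significant figures on the page. The working math maintains exact precision throughout — a single rounding yields each reported result; the derived quantities, which include the five compositions, net glass mass, the totals, ignition loss, the yield, are recomputed at full float precision, as set out in question or answer, starting from the weights per 128.6 lb of glass.
Oxide-by-oxide delivered mass:
  SiO2: 39.29·0.9950 + 17.18·0.6757 = 50.70 lb
  Na2O: 17.18·0.1126 = 1.934 lb
  Al2O3: 39.29·0.003000 + 17.18·0.1988 + 23.58·0.9959 = 27.02 lb
  ZnO: 20.92·0.9980 = 20.88 lb
  SrO: 40.31·0.6960 = 28.06 lb
LOI: 39.29·0.002000 + 17.18·0.01290 + 40.31·0.3040 + 20.92·0.002000 + 23.58·0.004100 = 12.69 lb
Glass = total batch minus LOI = 141.3 − 12.69 = 128.6 lb (= Σ oxide masses)
oxide / glass × 100 gives the wt %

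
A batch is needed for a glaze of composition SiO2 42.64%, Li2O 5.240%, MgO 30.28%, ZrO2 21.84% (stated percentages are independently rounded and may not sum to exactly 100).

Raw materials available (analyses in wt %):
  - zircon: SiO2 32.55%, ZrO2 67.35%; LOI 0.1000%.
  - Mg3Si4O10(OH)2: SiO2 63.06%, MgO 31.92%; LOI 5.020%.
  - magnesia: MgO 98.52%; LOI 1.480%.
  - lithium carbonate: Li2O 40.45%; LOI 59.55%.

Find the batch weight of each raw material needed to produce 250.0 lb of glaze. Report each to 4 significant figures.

Batch per 250.0 lb glaze:
  zircon: 81.07 lb
  Mg3Si4O10(OH)2: 127.2 lb
  magnesia: 35.63 lb
  lithium carbonate: 32.39 lb
Total batch = 276.3 lb; LOI loss = 26.28 lb; yield = 90.49%

Every computation runs at exact precision from start to finish; in-progress results are printed with 4-significant-digit rounding on the page. Every reported value is rounded exactly once. Derived quantities (LOI, four oxide percentages, yield, the totals, net glass mass) are rebuilt from the batch weights on 250.0 lb of glass in full float precision precisely as stated by problem or answer.
Per-oxide target masses for 250.0 lb glaze:
  SiO2: 42.64% × 250.0 = 106.6 lb
  Li2O: 5.240% × 250.0 = 13.10 lb
  MgO: 30.28% × 250.0 = 75.70 lb
  ZrO2: 21.84% × 250.0 = 54.60 lb
Mass-balance tally per oxide on the weights just shown, versus the basis set out (sums match the target masses exact up to rounding of places):
  SiO2: 81.07·0.3255 + 127.2·0.6306 = 106.6 lb (target 106.6 lb)
  Li2O: 32.39·0.4045 = 13.10 lb (target 13.10 lb)
  MgO: 127.2·0.3192 + 35.63·0.9852 = 75.70 lb (target 75.70 lb)
  ZrO2: 81.07·0.6735 = 54.60 lb (target 54.60 lb)
Glass mass check: the batch minus its LOI: 250.0 lb (the Σ of target masses is 250.0 lb; the stated basis being 250.0 lb — any gap is answer rounding).
Batch grand total — Σ batch = 276.3 lb; LOI loss = Σ batch·LOI = 26.28 lb; yield: glass divided by total = 90.49%.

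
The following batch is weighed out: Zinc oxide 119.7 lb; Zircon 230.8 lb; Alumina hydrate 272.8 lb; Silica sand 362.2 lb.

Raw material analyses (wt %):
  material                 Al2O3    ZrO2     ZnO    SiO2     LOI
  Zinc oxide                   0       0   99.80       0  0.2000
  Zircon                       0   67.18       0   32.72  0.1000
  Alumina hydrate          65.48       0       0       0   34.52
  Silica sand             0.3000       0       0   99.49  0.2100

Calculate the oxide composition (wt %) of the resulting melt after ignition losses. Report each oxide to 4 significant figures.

The intermediate values are printed rounded off to 4 significant figures across the worked steps. Full float precision is carried from first step to last — exactly one rounding lands on each reported result; derived quantities, which include totals, the four compositions, ignition loss, net glass mass, the yield, are computed at exact precision, as written in the problem or the answer, from the batch weights per 890.1 lb of glass.
Oxide masses out of the charge:
  Al2O3: 272.8·0.6548 + 362.2·0.003000 = 179.7 lb
  ZrO2: 230.8·0.6718 = 155.1 lb
  ZnO: 119.7·0.9980 = 119.5 lb
  SiO2: 230.8·0.3272 + 362.2·0.9949 = 435.9 lb
LOI: 119.7·0.002000 + 230.8·0.001000 + 272.8·0.3452 + 362.2·0.002100 = 95.40 lb
batch − LOI leaves glass = 985.5 − 95.40 = 890.1 lb (consistent with Σ oxide mass)
percent by weight: oxide/glass ×100

Glass mass = 890.1 lb (batch 985.5 − LOI 95.40).
Composition: Al2O3 20.19%, ZrO2 17.42%, ZnO 13.42%, SiO2 48.97%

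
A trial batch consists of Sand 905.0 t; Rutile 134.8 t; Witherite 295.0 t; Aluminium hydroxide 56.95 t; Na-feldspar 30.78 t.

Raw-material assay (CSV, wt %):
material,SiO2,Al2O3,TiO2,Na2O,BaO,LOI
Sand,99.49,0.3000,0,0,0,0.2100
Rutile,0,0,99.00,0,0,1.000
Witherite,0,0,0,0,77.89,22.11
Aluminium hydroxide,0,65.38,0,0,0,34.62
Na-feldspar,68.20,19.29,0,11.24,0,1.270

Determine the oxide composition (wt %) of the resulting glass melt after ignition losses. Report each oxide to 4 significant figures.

The working math keeps full float precision end to end. Intermediates appear with 4-significant-digit rounding at each printed step. Each reported result carries a single rounding — all derived quantities are re-derived using the weight values at 1334 t of glass at full float precision (the totals, yield, ignition loss, the five compositions, glass mass), exactly as printed in the problem or the answer.
What the batch supplies per oxide:
  SiO2: 905.0·0.9949 + 30.78·0.6820 = 921.4 t
  Al2O3: 905.0·0.003000 + 56.95·0.6538 + 30.78·0.1929 = 45.89 t
  TiO2: 134.8·0.9900 = 133.5 t
  Na2O: 30.78·0.1124 = 3.460 t
  BaO: 295.0·0.7789 = 229.8 t
LOI: 905.0·0.002100 + 134.8·0.01000 + 295.0·0.2211 + 56.95·0.3462 + 30.78·0.01270 = 88.58 t
Glass mass = batch − LOI = 1423 − 88.58 = 1334 t (= the summed oxide contributions)
wt % = oxide mass / glass mass × 100

Glass mass = 1334 t (batch 1423 − LOI 88.58).
Composition: SiO2 69.07%, Al2O3 3.440%, TiO2 10.00%, Na2O 0.2594%, BaO 17.23%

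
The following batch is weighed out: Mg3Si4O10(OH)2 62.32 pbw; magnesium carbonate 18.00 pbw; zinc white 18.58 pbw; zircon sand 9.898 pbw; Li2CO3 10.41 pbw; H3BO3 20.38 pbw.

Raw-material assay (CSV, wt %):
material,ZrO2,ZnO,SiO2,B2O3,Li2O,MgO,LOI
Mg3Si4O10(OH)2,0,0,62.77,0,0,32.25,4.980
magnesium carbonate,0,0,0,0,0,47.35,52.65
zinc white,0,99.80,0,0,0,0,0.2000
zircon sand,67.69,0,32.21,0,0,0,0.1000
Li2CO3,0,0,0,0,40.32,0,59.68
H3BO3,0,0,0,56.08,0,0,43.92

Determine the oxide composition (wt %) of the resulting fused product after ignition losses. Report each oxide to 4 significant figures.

Glass mass = 111.8 pbw (batch 139.6 − LOI 27.79).
Composition: ZrO2 5.993%, ZnO 16.59%, SiO2 37.84%, B2O3 10.22%, Li2O 3.754%, MgO 25.60%

Each numeric step holds exact precision throughout. Mid-chain values are displayed with 4-significant-digit rounding when written out. Each reported number is rounded a single time. All derived quantities, which include yield, ignition loss, glass mass, six oxide percentages, totals, are re-derived in full precision, as they appear in the question or the answer, starting from the weights on 111.8 pbw of glass.
Delivered oxide masses:
  ZrO2: 9.898·0.6769 = 6.700 pbw
  ZnO: 18.58·0.9980 = 18.54 pbw
  SiO2: 62.32·0.6277 + 9.898·0.3221 = 42.31 pbw
  B2O3: 20.38·0.5608 = 11.43 pbw
  Li2O: 10.41·0.4032 = 4.197 pbw
  MgO: 62.32·0.3225 + 18.00·0.4735 = 28.62 pbw
LOI: 62.32·0.04980 + 18.00·0.5265 + 18.58·0.002000 + 9.898·0.001000 + 10.41·0.5968 + 20.38·0.4392 = 27.79 pbw
The glass mass, total less LOI, = 139.6 − 27.79 = 111.8 pbw (= the summed oxide contributions)
oxide / glass × 100 gives the wt %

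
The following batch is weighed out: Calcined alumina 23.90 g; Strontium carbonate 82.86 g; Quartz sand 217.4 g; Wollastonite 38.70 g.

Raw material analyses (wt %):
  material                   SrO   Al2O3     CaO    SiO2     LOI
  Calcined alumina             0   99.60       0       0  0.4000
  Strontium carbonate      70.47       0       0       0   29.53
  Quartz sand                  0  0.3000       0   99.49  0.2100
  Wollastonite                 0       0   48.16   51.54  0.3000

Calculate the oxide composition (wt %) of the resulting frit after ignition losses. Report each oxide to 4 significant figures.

The intermediate values are shown, rounded to 4 significant digits, at each printed step. All internal work keeps full precision in all steps; each reported value includes exactly one rounding. The derived quantities, including net glass mass, ignition loss, the four compositions, totals, the yield, are recomputed from the weighed amounts for 337.7 g of glass in full precision as written in the problem or answer text.
What the batch supplies per oxide:
  SrO: 82.86·0.7047 = 58.39 g
  Al2O3: 23.90·0.9960 + 217.4·0.003000 = 24.46 g
  CaO: 38.70·0.4816 = 18.64 g
  SiO2: 217.4·0.9949 + 38.70·0.5154 = 236.2 g
LOI: 23.90·0.004000 + 82.86·0.2953 + 217.4·0.002100 + 38.70·0.003000 = 25.14 g
batch − LOI leaves glass = 362.9 − 25.14 = 337.7 g (the oxide masses sum to this)
oxide / glass × 100 gives the wt %

Glass mass = 337.7 g (batch 362.9 − LOI 25.14).
Composition: SrO 17.29%, Al2O3 7.242%, CaO 5.519%, SiO2 69.95%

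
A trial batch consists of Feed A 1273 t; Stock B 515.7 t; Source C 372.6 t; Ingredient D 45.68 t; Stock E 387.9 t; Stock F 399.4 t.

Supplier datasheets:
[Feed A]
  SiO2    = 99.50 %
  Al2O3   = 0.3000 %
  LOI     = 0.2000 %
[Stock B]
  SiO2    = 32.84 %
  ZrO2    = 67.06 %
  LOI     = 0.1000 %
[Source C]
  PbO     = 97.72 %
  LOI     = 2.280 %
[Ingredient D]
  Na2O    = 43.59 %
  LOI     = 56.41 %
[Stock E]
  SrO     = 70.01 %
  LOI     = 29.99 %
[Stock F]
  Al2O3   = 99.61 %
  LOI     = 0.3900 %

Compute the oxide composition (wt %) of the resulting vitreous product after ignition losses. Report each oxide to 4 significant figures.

Full precision is carried from first step to last; mid-chain values are printed rounded to 4 significant digits in the printout. Each reported result receives exactly one rounding — all derived quantities, including ignition loss, the six compositions, glass mass, the totals, the yield, are recomputed from the weighed amounts at 2839 t of glass at full float precision as quoted within the question or the answer.
Oxide-by-oxide delivered mass:
  SiO2: 1273·0.9950 + 515.7·0.3284 = 1436 t
  Al2O3: 1273·0.003000 + 399.4·0.9961 = 401.7 t
  ZrO2: 515.7·0.6706 = 345.8 t
  SrO: 387.9·0.7001 = 271.6 t
  PbO: 372.6·0.9772 = 364.1 t
  Na2O: 45.68·0.4359 = 19.91 t
LOI: 1273·0.002000 + 515.7·0.001000 + 372.6·0.02280 + 45.68·0.5641 + 387.9·0.2999 + 399.4·0.003900 = 155.2 t
Resulting glass, batch − LOI: 2994 − 155.2 = 2839 t (consistent with Σ oxide mass)
oxide / glass × 100 gives the wt %

Glass mass = 2839 t (batch 2994 − LOI 155.2).
Composition: SiO2 50.58%, Al2O3 14.15%, ZrO2 12.18%, SrO 9.565%, PbO 12.82%, Na2O 0.7014%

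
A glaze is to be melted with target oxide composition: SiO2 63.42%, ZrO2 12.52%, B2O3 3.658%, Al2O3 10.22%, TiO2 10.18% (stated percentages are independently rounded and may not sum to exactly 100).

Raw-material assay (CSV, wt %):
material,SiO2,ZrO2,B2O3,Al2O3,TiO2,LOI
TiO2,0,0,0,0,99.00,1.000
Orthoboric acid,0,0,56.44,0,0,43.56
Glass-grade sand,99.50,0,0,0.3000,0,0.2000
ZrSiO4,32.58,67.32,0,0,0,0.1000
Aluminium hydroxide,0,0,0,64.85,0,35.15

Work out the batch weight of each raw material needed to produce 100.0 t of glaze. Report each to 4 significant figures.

Intermediates appear (rounded to 4 significant figures) in the working — every computation maintains exact precision in all steps. Every reported result receives exactly one rounding — all derived quantities are carried starting from the weights per 100.0 t of glass in full precision (the yield, LOI, the totals, net glass mass, the five compositions), as set out in problem or answer.
Target oxide masses per 100.0 t glaze:
  SiO2: 63.42% × 100.0 = 63.42 t
  ZrO2: 12.52% × 100.0 = 12.52 t
  B2O3: 3.658% × 100.0 = 3.658 t
  Al2O3: 10.22% × 100.0 = 10.22 t
  TiO2: 10.18% × 100.0 = 10.18 t
Sums-versus-targets review on the weights just shown, under the basis named above (oxide sums agree with the targets within answer rounding):
  SiO2: 57.65·0.9950 + 18.60·0.3258 = 63.42 t (target 63.42 t)
  ZrO2: 18.60·0.6732 = 12.52 t (target 12.52 t)
  B2O3: 6.481·0.5644 = 3.658 t (target 3.658 t)
  Al2O3: 57.65·0.003000 + 15.49·0.6485 = 10.22 t (target 10.22 t)
  TiO2: 10.28·0.9900 = 10.18 t (target 10.18 t)
Glass-mass sanity pass: Σ batch − LOI loss = 100.0 t (per-oxide target masses sum to 100.0 t; stated basis 100.0 t — rounding explains the deltas).
Whole-batch sum: Σ batch = 108.5 t; LOI removed, Σ of batch·LOI: 8.505 t; yield = glass ÷ total batch = 92.16%.

Batch per 100.0 t glaze:
  TiO2: 10.28 t
  Orthoboric acid: 6.481 t
  Glass-grade sand: 57.65 t
  ZrSiO4: 18.60 t
  Aluminium hydroxide: 15.49 t
Total batch = 108.5 t; LOI loss = 8.505 t; yield = 92.16%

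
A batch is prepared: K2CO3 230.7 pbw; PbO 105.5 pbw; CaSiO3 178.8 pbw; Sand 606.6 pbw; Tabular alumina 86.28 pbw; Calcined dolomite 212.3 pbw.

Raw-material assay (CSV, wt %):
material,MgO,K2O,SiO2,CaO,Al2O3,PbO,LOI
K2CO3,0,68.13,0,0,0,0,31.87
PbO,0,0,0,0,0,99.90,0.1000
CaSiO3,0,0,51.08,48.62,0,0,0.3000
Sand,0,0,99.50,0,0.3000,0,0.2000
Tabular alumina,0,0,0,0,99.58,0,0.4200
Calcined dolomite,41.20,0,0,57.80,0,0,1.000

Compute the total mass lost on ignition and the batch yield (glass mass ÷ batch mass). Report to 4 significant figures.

LOI loss = 77.86 pbw; glass = 1342 pbw; yield = 94.52%

Values along the way are printed, rounded to four significant digits, in the printout — all internal work runs at full precision through the solve; a single rounding produces each reported figure; the derived quantities are computed in exact precision (LOI, totals, the yield, glass mass, six oxide percentages) from the batch weights at 1342 pbw of glass as set out in either problem or answer.
Each material's LOI contribution:
  K2CO3: 230.7 × 0.3187 = 73.52 pbw
  PbO: 105.5 × 0.001000 = 0.1055 pbw
  CaSiO3: 178.8 × 0.003000 = 0.5364 pbw
  Sand: 606.6 × 0.002000 = 1.213 pbw
  Tabular alumina: 86.28 × 0.004200 = 0.3624 pbw
  Calcined dolomite: 212.3 × 0.01000 = 2.123 pbw
Total LOI = 77.86 pbw
Glass = batch − LOI = 1420 − 77.86 = 1342 pbw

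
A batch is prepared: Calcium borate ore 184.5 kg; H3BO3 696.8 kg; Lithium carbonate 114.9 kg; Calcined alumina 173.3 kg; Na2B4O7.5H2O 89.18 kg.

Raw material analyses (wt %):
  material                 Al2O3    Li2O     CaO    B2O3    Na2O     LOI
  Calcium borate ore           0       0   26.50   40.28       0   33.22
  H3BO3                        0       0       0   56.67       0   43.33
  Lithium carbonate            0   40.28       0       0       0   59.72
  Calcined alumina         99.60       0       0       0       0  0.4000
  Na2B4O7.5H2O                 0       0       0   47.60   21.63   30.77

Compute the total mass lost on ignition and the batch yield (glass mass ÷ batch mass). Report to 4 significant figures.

All arithmetic runs at exact precision at each step. In-progress results are displayed (rounded to four significant digits) in the printout — every reported result carries a single rounding — the derived quantities (five oxide percentages, net glass mass, yield, the totals, ignition loss) are computed using the weight values per 798.7 kg of glass in exact precision as set out in question or answer.
Ignition loss by material:
  Calcium borate ore: 184.5 × 0.3322 = 61.29 kg
  H3BO3: 696.8 × 0.4333 = 301.9 kg
  Lithium carbonate: 114.9 × 0.5972 = 68.62 kg
  Calcined alumina: 173.3 × 0.004000 = 0.6932 kg
  Na2B4O7.5H2O: 89.18 × 0.3077 = 27.44 kg
Total LOI = 460.0 kg
Glass = batch − LOI = 1259 − 460.0 = 798.7 kg

LOI loss = 460.0 kg; glass = 798.7 kg; yield = 63.46%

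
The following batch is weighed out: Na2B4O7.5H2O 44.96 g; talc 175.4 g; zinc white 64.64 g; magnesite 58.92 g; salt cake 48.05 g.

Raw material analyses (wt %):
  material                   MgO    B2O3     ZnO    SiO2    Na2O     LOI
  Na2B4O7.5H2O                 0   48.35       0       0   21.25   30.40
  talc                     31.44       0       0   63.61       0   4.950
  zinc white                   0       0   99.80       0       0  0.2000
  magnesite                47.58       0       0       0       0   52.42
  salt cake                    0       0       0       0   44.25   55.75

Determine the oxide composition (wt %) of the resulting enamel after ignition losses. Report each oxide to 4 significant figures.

In-progress results appear (rounded to 4 significant digits) within the worked lines; the whole derivation runs at full float precision at every stage; a single rounding produces every reported value; all derived quantities, which include yield, five oxide percentages, ignition loss, totals, net glass mass, are carried in exact precision, precisely as stated by question or answer, using the weight values per 311.8 g of glass.
Per-oxide mass from batch:
  MgO: 175.4·0.3144 + 58.92·0.4758 = 83.18 g
  B2O3: 44.96·0.4835 = 21.74 g
  ZnO: 64.64·0.9980 = 64.51 g
  SiO2: 175.4·0.6361 = 111.6 g
  Na2O: 44.96·0.2125 + 48.05·0.4425 = 30.82 g
LOI: 44.96·0.3040 + 175.4·0.04950 + 64.64·0.002000 + 58.92·0.5242 + 48.05·0.5575 = 80.15 g
Glass = total batch minus LOI = 392.0 − 80.15 = 311.8 g (consistent with Σ oxide mass)
each oxide over glass, ×100, is wt %

Glass mass = 311.8 g (batch 392.0 − LOI 80.15).
Composition: MgO 26.68%, B2O3 6.971%, ZnO 20.69%, SiO2 35.78%, Na2O 9.883%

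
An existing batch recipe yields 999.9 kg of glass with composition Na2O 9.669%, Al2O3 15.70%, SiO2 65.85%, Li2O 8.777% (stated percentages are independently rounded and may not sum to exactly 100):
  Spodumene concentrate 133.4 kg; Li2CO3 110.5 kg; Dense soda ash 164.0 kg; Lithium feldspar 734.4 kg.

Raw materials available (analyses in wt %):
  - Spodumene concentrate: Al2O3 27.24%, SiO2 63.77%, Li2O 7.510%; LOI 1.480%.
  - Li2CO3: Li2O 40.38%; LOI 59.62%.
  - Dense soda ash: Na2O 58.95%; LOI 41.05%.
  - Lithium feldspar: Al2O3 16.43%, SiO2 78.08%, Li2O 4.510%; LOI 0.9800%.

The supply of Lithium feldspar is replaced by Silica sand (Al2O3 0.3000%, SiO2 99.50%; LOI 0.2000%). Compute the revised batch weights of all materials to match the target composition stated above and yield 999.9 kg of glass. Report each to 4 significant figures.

Revised batch per 999.9 kg glass:
  Spodumene concentrate: 573.1 kg
  Li2CO3: 110.8 kg
  Dense soda ash: 164.0 kg
  Silica sand: 294.5 kg
Total batch = 1142 kg; LOI loss = 142.5 kg

Mid-chain values appear rounded to 4 significant figures when written out — the working math holds full precision at every stage — each reported value carries a single rounding. The derived quantities are rebuilt starting from the weights for 999.9 kg of glass at full precision (net glass mass, totals, the yield, ignition loss, four oxide percentages) as quoted within the problem or the answer.
Oxide mass targets, per 999.9 kg glass:
  Na2O: 9.669% × 999.9 = 96.68 kg
  Al2O3: 15.70% × 999.9 = 157.0 kg
  SiO2: 65.85% × 999.9 = 658.4 kg
  Li2O: 8.777% × 999.9 = 87.76 kg
Sums-versus-targets review per the reported batch figures, on the stated basis (oxide sums agree with the targets given rounding of the digits):
  Na2O: 164.0·0.5895 = 96.68 kg (target 96.68 kg)
  Al2O3: 573.1·0.2724 + 294.5·0.003000 = 157.0 kg (target 157.0 kg)
  SiO2: 573.1·0.6377 + 294.5·0.9950 = 658.5 kg (target 658.4 kg)
  Li2O: 573.1·0.07510 + 110.8·0.4038 = 87.78 kg (target 87.76 kg)
Consistency of the glass mass: the batch minus its LOI: 999.9 kg (the targets, summed, come to 999.9 kg; stated basis 999.9 kg — a pure rounding effect).
Adding the batch up: Σ batch = 1142 kg; ignition loss, Σ(batch × LOI) = 142.5 kg; glass ÷ batch gives a yield of 87.53%.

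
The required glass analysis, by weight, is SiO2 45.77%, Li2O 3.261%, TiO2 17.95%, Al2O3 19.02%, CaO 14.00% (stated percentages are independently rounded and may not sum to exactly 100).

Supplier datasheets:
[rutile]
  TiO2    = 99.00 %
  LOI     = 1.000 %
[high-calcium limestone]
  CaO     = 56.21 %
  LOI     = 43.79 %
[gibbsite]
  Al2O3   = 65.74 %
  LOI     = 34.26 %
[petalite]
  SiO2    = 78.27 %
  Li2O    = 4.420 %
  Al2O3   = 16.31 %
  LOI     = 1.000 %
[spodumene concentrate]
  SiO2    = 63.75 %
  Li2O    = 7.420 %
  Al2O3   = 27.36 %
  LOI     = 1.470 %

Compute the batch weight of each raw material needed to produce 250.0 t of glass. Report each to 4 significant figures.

Each numeric step keeps full precision in every operation — values along the way are shown rounded off to 4 significant digits as written. Every reported result carries a single rounding — derived quantities (yield, net glass mass, LOI, five oxide percentages, totals) are rebuilt from the weighed amounts per 250.0 t of glass in exact precision as written in the problem or answer text.
Target masses of each oxide per 250.0 t glass:
  SiO2: 45.77% × 250.0 = 114.4 t
  Li2O: 3.261% × 250.0 = 8.152 t
  TiO2: 17.95% × 250.0 = 44.88 t
  Al2O3: 19.02% × 250.0 = 47.55 t
  CaO: 14.00% × 250.0 = 35.00 t
Per-oxide balance check with the batch weights as given, relative to the basis at hand (delivered sums recover each target given rounding of the digits):
  SiO2: 110.1·0.7827 + 44.26·0.6375 = 114.4 t (target 114.4 t)
  Li2O: 110.1·0.04420 + 44.26·0.07420 = 8.151 t (target 8.152 t)
  TiO2: 45.33·0.9900 = 44.88 t (target 44.88 t)
  Al2O3: 26.58·0.6574 + 110.1·0.1631 + 44.26·0.2736 = 47.54 t (target 47.55 t)
  CaO: 62.27·0.5621 = 35.00 t (target 35.00 t)
Auditing the glass mass value: total charge less LOI = 250.0 t (per-oxide target masses sum to 250.0 t; the stated basis being 250.0 t — a pure rounding effect).
Adding the batch up: Σ batch = 288.5 t; the LOI term Σ batch·LOI equals 38.58 t; yield = glass ÷ total batch = 86.63%.

Batch per 250.0 t glass:
  rutile: 45.33 t
  high-calcium limestone: 62.27 t
  gibbsite: 26.58 t
  petalite: 110.1 t
  spodumene concentrate: 44.26 t
Total batch = 288.5 t; LOI loss = 38.58 t; yield = 86.63%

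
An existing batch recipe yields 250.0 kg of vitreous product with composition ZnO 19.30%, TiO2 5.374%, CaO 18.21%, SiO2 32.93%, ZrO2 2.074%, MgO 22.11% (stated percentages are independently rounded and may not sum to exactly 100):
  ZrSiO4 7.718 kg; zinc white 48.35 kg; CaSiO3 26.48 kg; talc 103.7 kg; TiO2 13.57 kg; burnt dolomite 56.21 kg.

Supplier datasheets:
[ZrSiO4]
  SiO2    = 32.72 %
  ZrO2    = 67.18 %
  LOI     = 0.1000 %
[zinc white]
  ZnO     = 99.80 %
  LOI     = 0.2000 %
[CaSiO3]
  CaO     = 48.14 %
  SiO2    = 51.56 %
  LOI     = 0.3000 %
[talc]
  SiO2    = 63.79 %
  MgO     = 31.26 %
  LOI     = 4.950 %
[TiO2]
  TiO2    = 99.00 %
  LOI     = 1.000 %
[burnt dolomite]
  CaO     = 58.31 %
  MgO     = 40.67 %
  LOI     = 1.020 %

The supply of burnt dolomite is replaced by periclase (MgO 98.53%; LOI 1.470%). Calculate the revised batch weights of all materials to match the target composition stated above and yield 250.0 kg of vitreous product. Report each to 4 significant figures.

Revised batch per 250.0 kg vitreous product:
  ZrSiO4: 7.718 kg
  zinc white: 48.35 kg
  CaSiO3: 94.57 kg
  talc: 48.66 kg
  TiO2: 13.57 kg
  periclase: 40.66 kg
Total batch = 253.5 kg; LOI loss = 3.530 kg

All arithmetic maintains full precision all the way through. In-progress results are printed rounded off to 4 significant figures on the page; each reported value is rounded only once — the derived quantities are carried from the weighed amounts per 250.0 kg of glass in full float precision (the six compositions, the yield, LOI, glass mass, the totals) as set out in either problem or answer.
The oxide mass targets at 250.0 kg vitreous product:
  ZnO: 19.30% × 250.0 = 48.25 kg
  TiO2: 5.374% × 250.0 = 13.44 kg
  CaO: 18.21% × 250.0 = 45.52 kg
  SiO2: 32.93% × 250.0 = 82.32 kg
  ZrO2: 2.074% × 250.0 = 5.185 kg
  MgO: 22.11% × 250.0 = 55.28 kg
Verifying the oxide balance on the weights just shown, on the stated basis (target by target, the sums agree given rounding of the digits):
  ZnO: 48.35·0.9980 = 48.25 kg (target 48.25 kg)
  TiO2: 13.57·0.9900 = 13.43 kg (target 13.44 kg)
  CaO: 94.57·0.4814 = 45.53 kg (target 45.52 kg)
  SiO2: 7.718·0.3272 + 94.57·0.5156 + 48.66·0.6379 = 82.33 kg (target 82.32 kg)
  ZrO2: 7.718·0.6718 = 5.185 kg (target 5.185 kg)
  MgO: 48.66·0.3126 + 40.66·0.9853 = 55.27 kg (target 55.28 kg)
Glass-mass sanity pass: total batch − LOI = 250.0 kg (oxide target masses add up to 250.0 kg; versus the stated basis of 250.0 kg — any gap is answer rounding).
Batch total: Σ batch = 253.5 kg; ignition loss, Σ(batch × LOI) = 3.530 kg; yield: glass divided by total = 98.61%.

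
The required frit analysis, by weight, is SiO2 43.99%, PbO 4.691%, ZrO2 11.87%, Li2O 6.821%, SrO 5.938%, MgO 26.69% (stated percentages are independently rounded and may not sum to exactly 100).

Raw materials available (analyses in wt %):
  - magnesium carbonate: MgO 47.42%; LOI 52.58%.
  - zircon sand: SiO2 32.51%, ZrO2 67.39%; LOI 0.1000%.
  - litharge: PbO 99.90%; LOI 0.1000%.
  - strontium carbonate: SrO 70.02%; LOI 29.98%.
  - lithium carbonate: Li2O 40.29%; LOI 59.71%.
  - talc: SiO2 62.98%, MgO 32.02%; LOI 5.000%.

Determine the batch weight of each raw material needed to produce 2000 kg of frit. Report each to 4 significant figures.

Intermediates are displayed rounded off to 4 significant figures across the worked steps; the whole derivation maintains full precision end to end. Each reported result receives exactly one rounding. All derived quantities, which include the six compositions, net glass mass, LOI, yield, totals, are computed at full float precision, as quoted within the problem or answer text, from the weighed amounts per 2000 kg of glass.
Target oxide masses per 2000 kg frit:
  SiO2: 43.99% × 2000 = 879.8 kg
  PbO: 4.691% × 2000 = 93.82 kg
  ZrO2: 11.87% × 2000 = 237.4 kg
  Li2O: 6.821% × 2000 = 136.4 kg
  SrO: 5.938% × 2000 = 118.8 kg
  MgO: 26.69% × 2000 = 533.8 kg
A balance pass over the oxides, per the reported batch figures, per the basis as stated (sums match the target masses exact up to rounding of places):
  SiO2: 352.3·0.3251 + 1215·0.6298 = 879.7 kg (target 879.8 kg)
  PbO: 93.91·0.9990 = 93.82 kg (target 93.82 kg)
  ZrO2: 352.3·0.6739 = 237.4 kg (target 237.4 kg)
  Li2O: 338.6·0.4029 = 136.4 kg (target 136.4 kg)
  SrO: 169.6·0.7002 = 118.8 kg (target 118.8 kg)
  MgO: 305.2·0.4742 + 1215·0.3202 = 533.8 kg (target 533.8 kg)
Glass-mass sanity pass: whole batch net of LOI = 2000 kg (summing oxide targets gives 2000 kg; the stated basis being 2000 kg — any gap is answer rounding).
Total batch = Σ batch = 2475 kg; ignition loss, Σ(batch × LOI) = 474.7 kg; yield, glass over the total, = 80.82%.

Batch per 2000 kg frit:
  magnesium carbonate: 305.2 kg
  zircon sand: 352.3 kg
  litharge: 93.91 kg
  strontium carbonate: 169.6 kg
  lithium carbonate: 338.6 kg
  talc: 1215 kg
Total batch = 2475 kg; LOI loss = 474.7 kg; yield = 80.82%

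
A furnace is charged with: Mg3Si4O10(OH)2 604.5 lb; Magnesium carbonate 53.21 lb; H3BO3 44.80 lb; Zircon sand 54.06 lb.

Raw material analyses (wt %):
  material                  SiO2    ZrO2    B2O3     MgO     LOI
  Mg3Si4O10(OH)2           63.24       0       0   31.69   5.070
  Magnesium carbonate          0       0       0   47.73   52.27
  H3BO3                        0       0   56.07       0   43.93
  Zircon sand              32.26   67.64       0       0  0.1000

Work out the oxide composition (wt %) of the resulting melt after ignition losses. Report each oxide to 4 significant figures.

The intermediate values appear (rounded to 4 significant digits) on the page — the whole derivation holds exact precision from start to finish. Every reported result includes exactly one rounding. Derived quantities, including yield, LOI, glass mass, the four compositions, the totals, are rebuilt from the weighed amounts for 678.4 lb of glass at full precision as given in question or answer.
Oxide masses out of the charge:
  SiO2: 604.5·0.6324 + 54.06·0.3226 = 399.7 lb
  ZrO2: 54.06·0.6764 = 36.57 lb
  B2O3: 44.80·0.5607 = 25.12 lb
  MgO: 604.5·0.3169 + 53.21·0.4773 = 217.0 lb
LOI: 604.5·0.05070 + 53.21·0.5227 + 44.80·0.4393 + 54.06·0.001000 = 78.20 lb
Resulting glass, batch − LOI: 756.6 − 78.20 = 678.4 lb (consistent with Σ oxide mass)
wt % = oxide mass / glass mass × 100

Glass mass = 678.4 lb (batch 756.6 − LOI 78.20).
Composition: SiO2 58.92%, ZrO2 5.390%, B2O3 3.703%, MgO 31.98%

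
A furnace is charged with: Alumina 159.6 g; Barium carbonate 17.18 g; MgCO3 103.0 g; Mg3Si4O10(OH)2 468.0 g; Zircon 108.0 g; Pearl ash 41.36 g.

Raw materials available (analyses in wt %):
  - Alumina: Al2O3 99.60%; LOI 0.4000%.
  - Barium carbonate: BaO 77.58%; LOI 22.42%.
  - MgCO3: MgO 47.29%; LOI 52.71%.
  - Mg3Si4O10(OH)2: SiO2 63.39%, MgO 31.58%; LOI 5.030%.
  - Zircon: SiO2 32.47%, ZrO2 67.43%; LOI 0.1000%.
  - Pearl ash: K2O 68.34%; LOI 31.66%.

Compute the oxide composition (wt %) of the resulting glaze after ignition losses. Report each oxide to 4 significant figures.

Each numeric step carries full float precision throughout. In-progress results appear, with 4-significant-digit rounding, as written. Each reported value is rounded just once — derived quantities (glass mass, LOI, six oxide percentages, totals, yield) are re-derived from the batch weights on 801.6 g of glass in full float precision, precisely as stated by question or answer.
What the batch supplies per oxide:
  BaO: 17.18·0.7758 = 13.33 g
  SiO2: 468.0·0.6339 + 108.0·0.3247 = 331.7 g
  K2O: 41.36·0.6834 = 28.27 g
  MgO: 103.0·0.4729 + 468.0·0.3158 = 196.5 g
  Al2O3: 159.6·0.9960 = 159.0 g
  ZrO2: 108.0·0.6743 = 72.82 g
LOI: 159.6·0.004000 + 17.18·0.2242 + 103.0·0.5271 + 468.0·0.05030 + 108.0·0.001000 + 41.36·0.3166 = 95.52 g
batch − LOI leaves glass = 897.1 − 95.52 = 801.6 g (= Σ oxide masses)
percent by weight: oxide/glass ×100

Glass mass = 801.6 g (batch 897.1 − LOI 95.52).
Composition: BaO 1.663%, SiO2 41.38%, K2O 3.526%, MgO 24.51%, Al2O3 19.83%, ZrO2 9.085%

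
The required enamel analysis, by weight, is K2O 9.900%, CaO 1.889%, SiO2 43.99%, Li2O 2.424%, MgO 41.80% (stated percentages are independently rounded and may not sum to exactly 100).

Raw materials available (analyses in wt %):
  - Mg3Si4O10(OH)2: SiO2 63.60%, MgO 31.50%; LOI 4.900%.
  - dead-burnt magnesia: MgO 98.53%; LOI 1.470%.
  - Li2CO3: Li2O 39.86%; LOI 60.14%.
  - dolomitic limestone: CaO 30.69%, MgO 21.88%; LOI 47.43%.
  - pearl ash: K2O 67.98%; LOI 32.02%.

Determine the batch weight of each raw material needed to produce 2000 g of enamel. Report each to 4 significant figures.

Exact precision is held at each step. In-progress results appear rounded off to 4 significant figures in the printout; each reported figure is rounded exactly once — the derived quantities, which include the five compositions, ignition loss, net glass mass, totals, yield, are recomputed at full precision, exactly as shown in the problem or the answer, from the batch weights at 2000 g of glass.
Target masses of each oxide per 2000 g enamel:
  K2O: 9.900% × 2000 = 198.0 g
  CaO: 1.889% × 2000 = 37.78 g
  SiO2: 43.99% × 2000 = 879.8 g
  Li2O: 2.424% × 2000 = 48.48 g
  MgO: 41.80% × 2000 = 836.0 g
Verifying the oxide balance with the batch weights as given, at the basis given (oxide sums agree with the targets up to rounding of the answer):
  K2O: 291.3·0.6798 = 198.0 g (target 198.0 g)
  CaO: 123.1·0.3069 = 37.78 g (target 37.78 g)
  SiO2: 1383·0.6360 = 879.6 g (target 879.8 g)
  Li2O: 121.6·0.3986 = 48.47 g (target 48.48 g)
  MgO: 1383·0.3150 + 378.9·0.9853 + 123.1·0.2188 = 835.9 g (target 836.0 g)
The glass-mass cross-check: total charge less LOI = 2000 g (targets for the oxides total 2000 g; basis as stated: 2000 g — deltas are rounding alone).
Batch total: Σ batch = 2298 g; loss to ignition Σ batch·LOI = 298.1 g; yield, glass over the total, = 87.03%.

Batch per 2000 g enamel:
  Mg3Si4O10(OH)2: 1383 g
  dead-burnt magnesia: 378.9 g
  Li2CO3: 121.6 g
  dolomitic limestone: 123.1 g
  pearl ash: 291.3 g
Total batch = 2298 g; LOI loss = 298.1 g; yield = 87.03%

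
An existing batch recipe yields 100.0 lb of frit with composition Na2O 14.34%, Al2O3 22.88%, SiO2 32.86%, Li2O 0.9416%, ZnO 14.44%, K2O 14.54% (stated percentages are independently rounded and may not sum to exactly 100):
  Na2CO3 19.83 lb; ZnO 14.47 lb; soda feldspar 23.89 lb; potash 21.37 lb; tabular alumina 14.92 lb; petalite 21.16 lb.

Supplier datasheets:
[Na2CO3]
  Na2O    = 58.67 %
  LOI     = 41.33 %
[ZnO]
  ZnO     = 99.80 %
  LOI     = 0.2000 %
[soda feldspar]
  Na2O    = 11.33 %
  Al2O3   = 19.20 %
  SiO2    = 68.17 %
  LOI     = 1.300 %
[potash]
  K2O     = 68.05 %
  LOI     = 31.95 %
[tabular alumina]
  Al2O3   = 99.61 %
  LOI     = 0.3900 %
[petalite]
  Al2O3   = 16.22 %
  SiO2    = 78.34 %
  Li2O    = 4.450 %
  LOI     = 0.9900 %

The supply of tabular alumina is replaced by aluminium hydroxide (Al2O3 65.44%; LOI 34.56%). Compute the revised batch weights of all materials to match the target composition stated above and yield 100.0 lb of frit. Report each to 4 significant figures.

The whole derivation maintains full float precision at every stage. In-progress results are displayed with 4-significant-digit rounding when written out — a single rounding yields every reported number — derived quantities, including yield, net glass mass, six oxide percentages, ignition loss, the totals, are recomputed starting from the weights per 100.0 lb of glass at exact precision exactly as printed in the question or the answer.
The oxide mass targets at 100.0 lb frit:
  Na2O: 14.34% × 100.0 = 14.34 lb
  Al2O3: 22.88% × 100.0 = 22.88 lb
  SiO2: 32.86% × 100.0 = 32.86 lb
  Li2O: 0.9416% × 100.0 = 0.9416 lb
  ZnO: 14.44% × 100.0 = 14.44 lb
  K2O: 14.54% × 100.0 = 14.54 lb
Oxide-by-oxide audit working from each reported weight, at the basis given (every target is met by its sum exact up to rounding of places):
  Na2O: 19.83·0.5867 + 23.89·0.1133 = 14.34 lb (target 14.34 lb)
  Al2O3: 23.89·0.1920 + 22.71·0.6544 + 21.16·0.1622 = 22.88 lb (target 22.88 lb)
  SiO2: 23.89·0.6817 + 21.16·0.7834 = 32.86 lb (target 32.86 lb)
  Li2O: 21.16·0.04450 = 0.9416 lb (target 0.9416 lb)
  ZnO: 14.47·0.9980 = 14.44 lb (target 14.44 lb)
  K2O: 21.37·0.6805 = 14.54 lb (target 14.54 lb)
Consistency of the glass mass: the batch minus its LOI: 100.0 lb (per-oxide target masses sum to 100.0 lb; against the stated basis, 100.0 lb — differing by rounding only).
Summing the batch: Σ batch = 123.4 lb; LOI loss = Σ batch·LOI = 23.42 lb; yield: glass divided by total = 81.02%.

Revised batch per 100.0 lb frit:
  Na2CO3: 19.83 lb
  ZnO: 14.47 lb
  soda feldspar: 23.89 lb
  potash: 21.37 lb
  aluminium hydroxide: 22.71 lb
  petalite: 21.16 lb
Total batch = 123.4 lb; LOI loss = 23.42 lb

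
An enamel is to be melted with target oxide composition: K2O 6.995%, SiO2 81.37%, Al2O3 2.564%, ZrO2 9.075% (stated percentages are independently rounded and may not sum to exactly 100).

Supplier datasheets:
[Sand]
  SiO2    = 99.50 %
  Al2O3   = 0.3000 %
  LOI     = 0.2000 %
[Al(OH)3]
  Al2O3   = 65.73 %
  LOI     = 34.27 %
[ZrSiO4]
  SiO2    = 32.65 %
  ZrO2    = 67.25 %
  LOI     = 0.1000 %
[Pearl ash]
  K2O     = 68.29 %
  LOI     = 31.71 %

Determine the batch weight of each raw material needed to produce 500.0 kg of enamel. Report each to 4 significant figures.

Batch per 500.0 kg enamel:
  Sand: 386.8 kg
  Al(OH)3: 17.74 kg
  ZrSiO4: 67.47 kg
  Pearl ash: 51.22 kg
Total batch = 523.2 kg; LOI loss = 23.16 kg; yield = 95.57%

The working math keeps exact precision through the solve; mid-chain values are shown (rounded to 4 significant figures) at each printed step — every reported value carries a single rounding — the derived quantities, which include the totals, ignition loss, glass mass, yield, four oxide percentages, are computed in full float precision, as set out in question or answer, from the batch weights for 500.0 kg of glass.
Target masses of each oxide per 500.0 kg enamel:
  K2O: 6.995% × 500.0 = 34.98 kg
  SiO2: 81.37% × 500.0 = 406.8 kg
  Al2O3: 2.564% × 500.0 = 12.82 kg
  ZrO2: 9.075% × 500.0 = 45.38 kg
A balance pass over the oxides, applying the batch weights above, for the quoted basis mass (target by target, the sums agree modulo rounding of the values):
  K2O: 51.22·0.6829 = 34.98 kg (target 34.98 kg)
  SiO2: 386.8·0.9950 + 67.47·0.3265 = 406.9 kg (target 406.8 kg)
  Al2O3: 386.8·0.003000 + 17.74·0.6573 = 12.82 kg (target 12.82 kg)
  ZrO2: 67.47·0.6725 = 45.37 kg (target 45.38 kg)
Mass balance on the glass: batch total minus LOI = 500.1 kg (per-oxide target masses sum to 500.0 kg; the stated basis being 500.0 kg — any gap is answer rounding).
Batch total: Σ batch = 523.2 kg; LOI removed, Σ of batch·LOI: 23.16 kg; glass ÷ batch gives a yield of 95.57%.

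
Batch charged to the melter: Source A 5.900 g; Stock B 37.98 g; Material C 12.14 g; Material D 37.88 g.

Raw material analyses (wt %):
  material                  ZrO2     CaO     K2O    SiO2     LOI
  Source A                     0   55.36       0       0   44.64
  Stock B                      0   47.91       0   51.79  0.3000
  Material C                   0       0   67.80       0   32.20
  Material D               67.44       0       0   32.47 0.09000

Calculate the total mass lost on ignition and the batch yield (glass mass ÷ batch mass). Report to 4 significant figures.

LOI loss = 6.691 g; glass = 87.21 g; yield = 92.87%

All arithmetic runs at full precision all the way through. Working values are shown with 4-significant-figure rounding at each printed step. Each reported number is rounded just once. The derived quantities are computed at full float precision (the four compositions, the yield, LOI, the totals, net glass mass) from the batch weights at 87.21 g of glass, precisely as stated by the question or the answer.
Ignition loss by material:
  Source A: 5.900 × 0.4464 = 2.634 g
  Stock B: 37.98 × 0.003000 = 0.1139 g
  Material C: 12.14 × 0.3220 = 3.909 g
  Material D: 37.88 × 9.000e-04 = 0.03409 g
Total LOI = 6.691 g
Glass = batch − LOI = 93.90 − 6.691 = 87.21 g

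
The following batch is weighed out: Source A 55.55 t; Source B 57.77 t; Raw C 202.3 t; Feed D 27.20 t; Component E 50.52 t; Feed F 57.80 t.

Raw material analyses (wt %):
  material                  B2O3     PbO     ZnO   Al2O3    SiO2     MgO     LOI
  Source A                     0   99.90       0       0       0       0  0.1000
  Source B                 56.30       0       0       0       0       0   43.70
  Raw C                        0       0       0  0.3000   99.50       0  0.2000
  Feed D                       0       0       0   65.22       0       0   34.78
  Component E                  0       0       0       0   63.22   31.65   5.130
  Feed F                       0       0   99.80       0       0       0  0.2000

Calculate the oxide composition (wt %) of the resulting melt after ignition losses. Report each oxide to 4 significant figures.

The whole derivation keeps full precision at each step — the intermediate values appear rounded off to 4 significant digits in the working. Every reported value is rounded once only; all derived quantities are computed starting from the weights for 413.3 t of glass in full precision (six oxide percentages, the yield, LOI, net glass mass, the totals) as given in question or answer.
Mass of each oxide from the mix:
  B2O3: 57.77·0.5630 = 32.52 t
  PbO: 55.55·0.9990 = 55.49 t
  ZnO: 57.80·0.9980 = 57.68 t
  Al2O3: 202.3·0.003000 + 27.20·0.6522 = 18.35 t
  SiO2: 202.3·0.9950 + 50.52·0.6322 = 233.2 t
  MgO: 50.52·0.3165 = 15.99 t
LOI: 55.55·0.001000 + 57.77·0.4370 + 202.3·0.002000 + 27.20·0.3478 + 50.52·0.05130 + 57.80·0.002000 = 37.87 t
Glass = total batch minus LOI = 451.1 − 37.87 = 413.3 t (= the summed oxide contributions)
oxide / glass × 100 gives the wt %

Glass mass = 413.3 t (batch 451.1 − LOI 37.87).
Composition: B2O3 7.870%, PbO 13.43%, ZnO 13.96%, Al2O3 4.439%, SiO2 56.44%, MgO 3.869%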